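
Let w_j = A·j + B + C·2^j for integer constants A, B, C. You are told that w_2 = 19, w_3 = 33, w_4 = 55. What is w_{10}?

At j = 2, 3, 4: 2A + B + 4C = 19; 3A + B + 8C = 33; 4A + B + 16C = 55.
Subtracting the first from the second: A + 4C = 14.
Subtracting the second from the third: A + 8C = 22.
Solving: C = 2, A = 6, then B = -1.
So w_j = 6·j + (-1) + 2·2^j; at j=10 this is 2107.

2107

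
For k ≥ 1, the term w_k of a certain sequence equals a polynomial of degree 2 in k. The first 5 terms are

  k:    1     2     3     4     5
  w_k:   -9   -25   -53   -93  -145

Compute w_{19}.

-2133

1st diffs: -16, -28, -40, -52.
2nd diffs: -12, -12, -12 (constant).
Newton forward-difference form: w_k = -9 + (-16)·C(k-1,1) + (-12)·C(k-1,2).
At k = 19: k-1 = 18, so w_{19} = -9 - 288 - 1836 = -2133.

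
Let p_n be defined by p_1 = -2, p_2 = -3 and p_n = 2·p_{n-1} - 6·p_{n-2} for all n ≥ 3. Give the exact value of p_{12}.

Iterate the recurrence:
p_3 = 6  p_4 = 30  p_5 = 24  p_6 = -132  p_7 = -408  p_8 = -24  p_9 = 2400  p_{10} = 4944  p_{11} = -4512  p_{12} = -38688.

-38688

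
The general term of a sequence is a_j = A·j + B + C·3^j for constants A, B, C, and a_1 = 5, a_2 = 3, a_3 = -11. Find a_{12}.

At j = 1, 2, 3: A + B + 3C = 5; 2A + B + 9C = 3; 3A + B + 27C = -11.
Subtracting the first from the second: A + 6C = -2.
Subtracting the second from the third: A + 18C = -14.
Solving: C = -1, A = 4, then B = 4.
Therefore a_{12} = 48 + 4 + (-1)·531441 = -531389.

-531389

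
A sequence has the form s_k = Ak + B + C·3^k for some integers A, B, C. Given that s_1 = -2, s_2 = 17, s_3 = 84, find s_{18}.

1549681857

Plug in k = 1, 2, 3: A + B + 3C = -2; 2A + B + 9C = 17; 3A + B + 27C = 84.
Subtracting the first from the second: A + 6C = 19.
Subtracting the second from the third: A + 18C = 67.
Solving: C = 4, A = -5, then B = -9.
Hence s_{18} = -5·18 + (-9) + 4·387420489 = 1549681857.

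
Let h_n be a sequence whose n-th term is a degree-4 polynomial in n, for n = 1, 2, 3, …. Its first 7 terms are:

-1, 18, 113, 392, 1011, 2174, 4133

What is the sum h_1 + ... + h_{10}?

1st diffs: 19, 95, 279, 619, 1163, 1959.
2nd diffs: 76, 184, 340, 544, 796.
3rd diffs: 108, 156, 204, 252.
4th diffs: 48, 48, 48 (constant).
Newton forward-difference form: h_n = -1 + 19·C(n-1,1) + 76·C(n-1,2) + 108·C(n-1,3) + 48·C(n-1,4).
Continuing: 7188, 11687, 18026.
Summing n = 1..10 (10 terms) gives 44741.

44741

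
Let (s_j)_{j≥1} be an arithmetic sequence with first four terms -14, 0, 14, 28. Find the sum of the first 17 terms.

Common difference d = 14.
s_j = -14 + (j - 1)·14.
s_{17} = 210; S = 17·(-14 + 210)/2 = 1666.

1666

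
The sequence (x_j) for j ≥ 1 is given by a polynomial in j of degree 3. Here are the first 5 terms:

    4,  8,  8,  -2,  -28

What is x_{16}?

1st diffs: 4, 0, -10, -26.
2nd diffs: -4, -10, -16.
3rd diffs: -6, -6 (constant).
So x_j = -j^3 + 4j^2 - j + 2.
Evaluating at j = 16 gives x_{16} = -3086.

-3086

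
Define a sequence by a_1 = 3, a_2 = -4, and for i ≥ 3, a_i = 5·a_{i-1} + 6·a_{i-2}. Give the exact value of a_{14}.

a_3 = -2  a_4 = -34  a_5 = -182  …  a_{11} = -8638022  a_{12} = -51828154  a_{13} = -310968902  a_{14} = -1865813434.
(Characteristic roots are 6 and -1.)

-1865813434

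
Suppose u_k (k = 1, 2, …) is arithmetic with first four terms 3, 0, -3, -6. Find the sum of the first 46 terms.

-2967

Common difference d = -3.
u_k = 3 + (k - 1)·(-3).
u_{46} = -132; S = 46·(3 + (-132))/2 = -2967.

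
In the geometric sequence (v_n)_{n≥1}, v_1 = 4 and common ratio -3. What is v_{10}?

v_n = 4·(-3)^(n-1).
v_{10} = 4·(-3)^9 = -78732.

-78732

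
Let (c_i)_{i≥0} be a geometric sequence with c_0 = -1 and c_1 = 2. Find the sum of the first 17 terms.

-43691

Common ratio r = -2.
c_i = (-1)·(-2)^(i-0).
S = (-1)·((-2)^17 - 1)/(-2 - 1) = (-1)·(-131072 - 1)/(-3) = -43691.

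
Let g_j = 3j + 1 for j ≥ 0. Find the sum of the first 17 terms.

Over j = 0..16: Σj = 136.
Total = (3)·136 + (1)·17 = 425.

425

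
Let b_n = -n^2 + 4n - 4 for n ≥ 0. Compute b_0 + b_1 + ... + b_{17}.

Over n = 0..17: Σn = 153, Σn² = 1785.
Total = (-1)·1785 + (4)·153 + (-4)·18 = -1245.

-1245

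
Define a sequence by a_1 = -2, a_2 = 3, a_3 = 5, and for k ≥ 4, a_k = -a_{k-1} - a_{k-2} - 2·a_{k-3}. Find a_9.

-15

Iterate the recurrence:
a_4 = -4; a_5 = -7; a_6 = 1; a_7 = 14; a_8 = -1; a_9 = -15.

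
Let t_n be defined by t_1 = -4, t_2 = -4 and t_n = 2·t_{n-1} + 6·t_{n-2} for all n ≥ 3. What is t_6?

-1264

Applying the relation repeatedly:
t_3 = -32;  t_4 = -88;  t_5 = -368;  t_6 = -1264.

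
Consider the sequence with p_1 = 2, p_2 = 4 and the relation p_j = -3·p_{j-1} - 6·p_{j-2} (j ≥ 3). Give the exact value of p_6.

Iterate the recurrence:
p_3 = -24, p_4 = 48, p_5 = 0, p_6 = -288.

-288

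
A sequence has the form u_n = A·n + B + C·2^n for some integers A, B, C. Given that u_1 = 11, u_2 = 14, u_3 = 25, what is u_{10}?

4054

At n = 1, 2, 3: A + B + 2C = 11; 2A + B + 4C = 14; 3A + B + 8C = 25.
Subtracting the first from the second: A + 2C = 3.
Subtracting the second from the third: A + 4C = 11.
Solving: C = 4, A = -5, then B = 8.
So u_n = -5·n + 8 + 4·2^n; at n=10 this is 4054.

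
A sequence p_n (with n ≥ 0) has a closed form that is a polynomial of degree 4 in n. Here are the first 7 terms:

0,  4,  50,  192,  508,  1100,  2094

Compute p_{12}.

1st diffs: 4, 46, 142, 316, 592, 994.
2nd diffs: 42, 96, 174, 276, 402.
3rd diffs: 54, 78, 102, 126.
4th diffs: 24, 24, 24 (constant).
Newton forward-difference form: p_n = 4·C(n,1) + 42·C(n,2) + 54·C(n,3) + 24·C(n,4).
At n = 12: n = 12, so p_{12} = 48 + 2772 + 11880 + 11880 = 26580.

26580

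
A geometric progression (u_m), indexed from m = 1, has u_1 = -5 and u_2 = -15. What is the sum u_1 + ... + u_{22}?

Common ratio r = 3.
u_m = (-5)·3^(m-1).
S = (-5)·(3^22 - 1)/(3 - 1) = (-5)·(31381059609 - 1)/(2) = -78452649020.

-78452649020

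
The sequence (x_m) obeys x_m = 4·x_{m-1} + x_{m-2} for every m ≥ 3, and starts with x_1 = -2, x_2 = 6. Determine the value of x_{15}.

740496902

x_3 = 22  x_4 = 94  x_5 = 398  …  x_{12} = 9741694  x_{13} = 41266478  x_{14} = 174807606  x_{15} = 740496902.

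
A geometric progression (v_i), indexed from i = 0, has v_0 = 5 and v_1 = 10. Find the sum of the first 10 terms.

5115

Common ratio r = 2.
v_i = 5·2^(i-0).
S = 5·(2^10 - 1)/(2 - 1) = 5·(1024 - 1)/(1) = 5115.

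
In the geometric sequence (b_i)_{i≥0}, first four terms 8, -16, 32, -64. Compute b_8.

2048

Common ratio r = -2.
b_i = 8·(-2)^(i-0).
b_8 = 8·(-2)^8 = 2048.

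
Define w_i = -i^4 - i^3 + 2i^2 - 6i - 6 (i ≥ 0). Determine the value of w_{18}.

w_{18} = -1·18^4 - 1·18^3 + 2·18^2 - 6·18 - 6 = -110274.

-110274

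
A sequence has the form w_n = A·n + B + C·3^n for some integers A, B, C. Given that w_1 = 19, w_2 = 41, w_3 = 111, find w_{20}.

Plug in n = 1, 2, 3: A + B + 3C = 19; 2A + B + 9C = 41; 3A + B + 27C = 111.
Subtracting the first from the second: A + 6C = 22.
Subtracting the second from the third: A + 18C = 70.
Solving: C = 4, A = -2, then B = 9.
So w_n = -2·n + 9 + 4·3^n; at n=20 this is 13947137573.

13947137573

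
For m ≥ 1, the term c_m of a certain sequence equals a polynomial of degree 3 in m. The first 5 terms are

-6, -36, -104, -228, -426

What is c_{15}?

-10436

1st diffs: -30, -68, -124, -198.
2nd diffs: -38, -56, -74.
3rd diffs: -18, -18 (constant).
Newton forward-difference form: c_m = -6 + (-30)·C(m-1,1) + (-38)·C(m-1,2) + (-18)·C(m-1,3).
At m = 15: m-1 = 14, so c_{15} = -6 - 420 - 3458 - 6552 = -10436.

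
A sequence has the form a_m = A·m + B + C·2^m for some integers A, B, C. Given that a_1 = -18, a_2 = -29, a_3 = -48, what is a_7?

The three given values yield: A + B + 2C = -18; 2A + B + 4C = -29; 3A + B + 8C = -48.
Subtracting the first from the second: A + 2C = -11.
Subtracting the second from the third: A + 4C = -19.
Solving: C = -4, A = -3, then B = -7.
Therefore a_7 = -21 + (-7) + (-4)·128 = -540.

-540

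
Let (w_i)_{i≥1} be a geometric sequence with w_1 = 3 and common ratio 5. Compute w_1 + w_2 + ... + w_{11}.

36621093

w_i = 3·5^(i-1).
S = 3·(5^11 - 1)/(5 - 1) = 3·(48828125 - 1)/(4) = 36621093.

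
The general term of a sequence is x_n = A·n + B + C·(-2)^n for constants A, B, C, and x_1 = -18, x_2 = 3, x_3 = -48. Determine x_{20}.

The three given values yield: A + B - 2C = -18; 2A + B + 4C = 3; 3A + B - 8C = -48.
Subtracting the first from the second: A + 6C = 21.
Subtracting the second from the third: A - 12C = -51.
Solving: C = 4, A = -3, then B = -7.
Hence x_{20} = -3·20 + (-7) + 4·1048576 = 4194237.

4194237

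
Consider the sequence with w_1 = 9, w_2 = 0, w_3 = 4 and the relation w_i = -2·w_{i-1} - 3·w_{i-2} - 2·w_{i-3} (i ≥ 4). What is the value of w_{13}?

w_4 = -26; w_5 = 40; w_6 = -10; w_7 = -48; w_8 = 46; w_9 = 72; w_{10} = -186; w_{11} = 64; w_{12} = 286; w_{13} = -392.

-392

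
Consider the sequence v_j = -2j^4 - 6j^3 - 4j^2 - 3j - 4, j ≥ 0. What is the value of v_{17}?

-197731

v_{17} = -2·17^4 - 6·17^3 - 4·17^2 - 3·17 - 4 = -197731.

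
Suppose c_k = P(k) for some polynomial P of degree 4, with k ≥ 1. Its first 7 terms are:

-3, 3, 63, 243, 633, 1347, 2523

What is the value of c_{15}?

53043

1st diffs: 6, 60, 180, 390, 714, 1176.
2nd diffs: 54, 120, 210, 324, 462.
3rd diffs: 66, 90, 114, 138.
4th diffs: 24, 24, 24 (constant).
Newton forward-difference form: c_k = -3 + 6·C(k-1,1) + 54·C(k-1,2) + 66·C(k-1,3) + 24·C(k-1,4).
At k = 15: k-1 = 14, so c_{15} = -3 + 84 + 4914 + 24024 + 24024 = 53043.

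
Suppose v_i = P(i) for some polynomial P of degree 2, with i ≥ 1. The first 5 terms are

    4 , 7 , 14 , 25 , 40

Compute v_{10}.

1st diffs: 3, 7, 11, 15.
2nd diffs: 4, 4, 4 (constant).
Newton forward-difference form: v_i = 4 + 3·C(i-1,1) + 4·C(i-1,2).
At i = 10: i-1 = 9, so v_{10} = 4 + 27 + 144 = 175.

175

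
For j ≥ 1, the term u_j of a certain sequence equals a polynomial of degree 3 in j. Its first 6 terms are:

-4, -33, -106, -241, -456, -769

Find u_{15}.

1st diffs: -29, -73, -135, -215, -313.
2nd diffs: -44, -62, -80, -98.
3rd diffs: -18, -18, -18 (constant).
Newton forward-difference form: u_j = -4 + (-29)·C(j-1,1) + (-44)·C(j-1,2) + (-18)·C(j-1,3).
At j = 15: j-1 = 14, so u_{15} = -4 - 406 - 4004 - 6552 = -10966.

-10966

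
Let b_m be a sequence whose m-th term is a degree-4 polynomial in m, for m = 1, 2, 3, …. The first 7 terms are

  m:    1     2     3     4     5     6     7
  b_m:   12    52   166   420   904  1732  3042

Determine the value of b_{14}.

1st diffs: 40, 114, 254, 484, 828, 1310.
2nd diffs: 74, 140, 230, 344, 482.
3rd diffs: 66, 90, 114, 138.
4th diffs: 24, 24, 24 (constant).
Newton forward-difference form: b_m = 12 + 40·C(m-1,1) + 74·C(m-1,2) + 66·C(m-1,3) + 24·C(m-1,4).
At m = 14: m-1 = 13, so b_{14} = 12 + 520 + 5772 + 18876 + 17160 = 42340.

42340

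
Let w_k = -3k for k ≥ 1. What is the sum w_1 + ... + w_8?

Over k = 1..8: Σk = 36.
Total = (-3)·36 = -108.

-108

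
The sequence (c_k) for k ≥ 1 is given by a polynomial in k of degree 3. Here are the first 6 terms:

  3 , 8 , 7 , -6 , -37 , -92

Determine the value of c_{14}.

-2116

1st diffs: 5, -1, -13, -31, -55.
2nd diffs: -6, -12, -18, -24.
3rd diffs: -6, -6, -6 (constant).
Newton forward-difference form: c_k = 3 + 5·C(k-1,1) + (-6)·C(k-1,2) + (-6)·C(k-1,3).
At k = 14: k-1 = 13, so c_{14} = 3 + 65 - 468 - 1716 = -2116.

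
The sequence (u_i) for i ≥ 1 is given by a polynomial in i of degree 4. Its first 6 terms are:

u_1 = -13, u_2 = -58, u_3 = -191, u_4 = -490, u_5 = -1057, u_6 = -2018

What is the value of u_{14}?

1st diffs: -45, -133, -299, -567, -961.
2nd diffs: -88, -166, -268, -394.
3rd diffs: -78, -102, -126.
4th diffs: -24, -24 (constant).
Newton forward-difference form: u_i = -13 + (-45)·C(i-1,1) + (-88)·C(i-1,2) + (-78)·C(i-1,3) + (-24)·C(i-1,4).
At i = 14: i-1 = 13, so u_{14} = -13 - 585 - 6864 - 22308 - 17160 = -46930.

-46930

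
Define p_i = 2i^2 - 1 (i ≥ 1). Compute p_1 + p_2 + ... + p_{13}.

1625

Over i = 1..13: Σi = 91, Σi² = 819.
Total = (2)·819 + (-1)·13 = 1625.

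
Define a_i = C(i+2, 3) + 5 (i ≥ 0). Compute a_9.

C(11, 3) = 165, so a_9 = 170.

170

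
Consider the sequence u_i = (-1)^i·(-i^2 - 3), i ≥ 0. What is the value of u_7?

52

(-1)^7 = -1; -i^2 - 3 at i=7 is -52; so u_7 = 52.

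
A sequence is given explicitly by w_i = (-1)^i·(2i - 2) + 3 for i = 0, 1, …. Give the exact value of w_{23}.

-41

(-1)^23 = -1; 2i - 2 at i=23 is 44; so w_{23} = -41.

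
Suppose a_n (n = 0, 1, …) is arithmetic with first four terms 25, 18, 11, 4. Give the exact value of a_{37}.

-234

Common difference d = -7.
a_n = 25 + (n - 0)·(-7).
a_{37} = 25 + 37·(-7) = -234.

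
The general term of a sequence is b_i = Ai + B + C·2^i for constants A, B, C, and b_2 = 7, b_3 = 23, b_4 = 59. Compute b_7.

607

At i = 2, 3, 4: 2A + B + 4C = 7; 3A + B + 8C = 23; 4A + B + 16C = 59.
Subtracting the first from the second: A + 4C = 16.
Subtracting the second from the third: A + 8C = 36.
Solving: C = 5, A = -4, then B = -5.
So b_i = -4·i + (-5) + 5·2^i; at i=7 this is 607.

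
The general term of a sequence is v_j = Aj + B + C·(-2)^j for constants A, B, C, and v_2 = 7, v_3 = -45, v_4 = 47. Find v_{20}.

Write the equations: 2A + B + 4C = 7; 3A + B - 8C = -45; 4A + B + 16C = 47.
Subtracting the first from the second: A - 12C = -52.
Subtracting the second from the third: A + 24C = 92.
Solving: C = 4, A = -4, then B = -1.
Hence v_{20} = -4·20 + (-1) + 4·1048576 = 4194223.

4194223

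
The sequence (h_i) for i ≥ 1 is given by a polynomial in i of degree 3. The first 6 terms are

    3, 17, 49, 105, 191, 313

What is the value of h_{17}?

1st diffs: 14, 32, 56, 86, 122.
2nd diffs: 18, 24, 30, 36.
3rd diffs: 6, 6, 6 (constant).
So h_i = i^3 + 3i^2 - 2i + 1.
Evaluating at i = 17 gives h_{17} = 5747.

5747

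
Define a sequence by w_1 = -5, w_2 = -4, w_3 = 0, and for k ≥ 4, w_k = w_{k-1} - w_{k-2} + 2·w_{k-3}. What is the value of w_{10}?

Step forward from the initial values:
w_4 = -6; w_5 = -14; w_6 = -8; w_7 = -6; w_8 = -26; w_9 = -36; w_{10} = -22.

-22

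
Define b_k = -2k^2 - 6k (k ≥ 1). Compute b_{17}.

b_{17} = -2·17^2 - 6·17 = -680.

-680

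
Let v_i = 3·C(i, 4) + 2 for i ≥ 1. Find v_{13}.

C(13, 4) = 715, so v_{13} = 2147.

2147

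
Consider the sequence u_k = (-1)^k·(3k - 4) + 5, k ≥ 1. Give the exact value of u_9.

(-1)^9 = -1; 3k - 4 at k=9 is 23; so u_9 = -18.

-18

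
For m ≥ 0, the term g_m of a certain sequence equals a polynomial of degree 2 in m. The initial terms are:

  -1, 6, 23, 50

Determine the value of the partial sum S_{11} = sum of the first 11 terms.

2024

1st diffs: 7, 17, 27.
2nd diffs: 10, 10 (constant).
Newton forward-difference form: g_m = -1 + 7·C(m,1) + 10·C(m,2).
Continuing: …, 87, 134, 191, 258, …, g_{10} = 519.
Summing m = 0..10 (11 terms) gives 2024.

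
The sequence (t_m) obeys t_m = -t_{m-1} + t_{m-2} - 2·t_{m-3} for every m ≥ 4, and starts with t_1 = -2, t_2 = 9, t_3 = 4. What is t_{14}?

8199

t_4 = 9  t_5 = -23  t_6 = 24  …  t_{11} = -1031  t_{12} = 2040  t_{13} = -4097  t_{14} = 8199.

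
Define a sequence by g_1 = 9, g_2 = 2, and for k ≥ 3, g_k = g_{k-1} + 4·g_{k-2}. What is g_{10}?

Step forward from the initial values:
g_3 = 38; g_4 = 46; g_5 = 198; g_6 = 382; g_7 = 1174; g_8 = 2702; g_9 = 7398; g_{10} = 18206.

18206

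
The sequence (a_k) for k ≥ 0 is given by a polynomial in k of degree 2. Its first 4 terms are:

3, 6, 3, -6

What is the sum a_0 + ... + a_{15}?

1st diffs: 3, -3, -9.
2nd diffs: -6, -6 (constant).
So a_k = -3k^2 + 6k + 3.
Continuing: …, -21, -42, -69, -102, …, a_{15} = -582.
Summing k = 0..15 (16 terms) gives -2952.

-2952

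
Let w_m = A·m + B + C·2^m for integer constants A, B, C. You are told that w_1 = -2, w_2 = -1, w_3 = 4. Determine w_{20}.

At m = 1, 2, 3: A + B + 2C = -2; 2A + B + 4C = -1; 3A + B + 8C = 4.
Subtracting the first from the second: A + 2C = 1.
Subtracting the second from the third: A + 4C = 5.
Solving: C = 2, A = -3, then B = -3.
Hence w_{20} = -3·20 + (-3) + 2·1048576 = 2097089.

2097089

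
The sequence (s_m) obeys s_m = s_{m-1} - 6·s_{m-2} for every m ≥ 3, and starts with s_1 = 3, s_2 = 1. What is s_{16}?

-262103

Step forward from the initial values:
s_3 = -17  s_4 = -23  s_5 = 79  …  s_{13} = -103217  s_{14} = 176281  s_{15} = 795583  s_{16} = -262103.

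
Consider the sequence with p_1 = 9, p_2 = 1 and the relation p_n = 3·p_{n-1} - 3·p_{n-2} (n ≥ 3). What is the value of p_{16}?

-54675

Applying the relation repeatedly:
p_3 = -24; p_4 = -75; p_5 = -153; …; p_{13} = 6561; p_{14} = 729; p_{15} = -17496; p_{16} = -54675.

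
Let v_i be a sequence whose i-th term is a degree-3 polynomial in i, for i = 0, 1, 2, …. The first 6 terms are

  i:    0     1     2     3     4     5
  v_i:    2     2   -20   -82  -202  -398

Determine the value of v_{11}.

-4178

1st diffs: 0, -22, -62, -120, -196.
2nd diffs: -22, -40, -58, -76.
3rd diffs: -18, -18, -18 (constant).
Newton forward-difference form: v_i = 2 + (-22)·C(i,2) + (-18)·C(i,3).
At i = 11: i = 11, so v_{11} = 2 - 1210 - 2970 = -4178.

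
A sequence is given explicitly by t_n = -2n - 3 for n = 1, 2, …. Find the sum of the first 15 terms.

-285

Over n = 1..15: Σn = 120.
Total = (-2)·120 + (-3)·15 = -285.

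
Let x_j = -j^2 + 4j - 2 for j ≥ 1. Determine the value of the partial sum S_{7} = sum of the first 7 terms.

-42

Over j = 1..7: Σj = 28, Σj² = 140.
Total = (-1)·140 + (4)·28 + (-2)·7 = -42.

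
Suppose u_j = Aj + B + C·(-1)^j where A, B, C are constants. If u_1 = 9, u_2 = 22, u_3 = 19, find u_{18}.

102

At j = 1, 2, 3: A + B - C = 9; 2A + B + C = 22; 3A + B - C = 19.
Subtracting the first from the second: A + 2C = 13.
Subtracting the second from the third: A - 2C = -3.
Solving: C = 4, A = 5, then B = 8.
Therefore u_{18} = 90 + 8 + 4·1 = 102.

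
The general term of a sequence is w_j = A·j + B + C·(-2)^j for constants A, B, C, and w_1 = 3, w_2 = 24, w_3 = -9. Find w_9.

-1503

At j = 1, 2, 3: A + B - 2C = 3; 2A + B + 4C = 24; 3A + B - 8C = -9.
Subtracting the first from the second: A + 6C = 21.
Subtracting the second from the third: A - 12C = -33.
Solving: C = 3, A = 3, then B = 6.
Hence w_9 = 3·9 + 6 + 3·(-512) = -1503.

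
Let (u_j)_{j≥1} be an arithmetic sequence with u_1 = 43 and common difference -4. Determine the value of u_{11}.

3

u_j = 43 + (j - 1)·(-4).
u_{11} = 43 + 10·(-4) = 3.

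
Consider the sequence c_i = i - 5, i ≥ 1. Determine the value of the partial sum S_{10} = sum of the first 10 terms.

5

Over i = 1..10: Σi = 55.
Total = (1)·55 + (-5)·10 = 5.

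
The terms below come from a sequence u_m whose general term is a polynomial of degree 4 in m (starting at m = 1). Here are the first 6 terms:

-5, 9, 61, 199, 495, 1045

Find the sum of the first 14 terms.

1st diffs: 14, 52, 138, 296, 550.
2nd diffs: 38, 86, 158, 254.
3rd diffs: 48, 72, 96.
4th diffs: 24, 24 (constant).
Newton forward-difference form: u_m = -5 + 14·C(m-1,1) + 38·C(m-1,2) + 48·C(m-1,3) + 24·C(m-1,4).
Continuing: …, 1969, 3411, 5539, 8545, …, u_{14} = 34029.
Summing m = 1..14 (14 terms) gives 111132.

111132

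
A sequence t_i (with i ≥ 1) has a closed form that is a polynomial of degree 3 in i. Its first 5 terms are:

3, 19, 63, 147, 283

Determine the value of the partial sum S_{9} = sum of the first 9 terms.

4467

1st diffs: 16, 44, 84, 136.
2nd diffs: 28, 40, 52.
3rd diffs: 12, 12 (constant).
So t_i = 2i^3 + 2i^2 - 4i + 3.
Continuing: 483, 759, 1123, 1587.
Summing i = 1..9 (9 terms) gives 4467.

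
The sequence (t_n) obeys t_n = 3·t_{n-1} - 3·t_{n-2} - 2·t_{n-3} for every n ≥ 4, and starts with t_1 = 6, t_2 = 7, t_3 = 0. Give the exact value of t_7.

Compute successive terms:
t_4 = -33, t_5 = -113, t_6 = -240, t_7 = -315.

-315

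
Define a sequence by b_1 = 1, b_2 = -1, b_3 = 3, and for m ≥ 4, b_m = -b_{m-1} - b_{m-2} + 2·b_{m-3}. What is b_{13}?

Compute successive terms:
b_4 = 0; b_5 = -5; b_6 = 11; b_7 = -6; b_8 = -15; b_9 = 43; b_{10} = -40; b_{11} = -33; b_{12} = 159; b_{13} = -206.

-206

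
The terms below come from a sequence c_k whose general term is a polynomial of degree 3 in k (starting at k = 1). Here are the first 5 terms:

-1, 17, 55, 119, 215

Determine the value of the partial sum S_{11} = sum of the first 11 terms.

1st diffs: 18, 38, 64, 96.
2nd diffs: 20, 26, 32.
3rd diffs: 6, 6 (constant).
Newton forward-difference form: c_k = -1 + 18·C(k-1,1) + 20·C(k-1,2) + 6·C(k-1,3).
Continuing: …, 349, 527, 755, 1039, …, c_{11} = 1799.
Summing k = 1..11 (11 terms) gives 6259.

6259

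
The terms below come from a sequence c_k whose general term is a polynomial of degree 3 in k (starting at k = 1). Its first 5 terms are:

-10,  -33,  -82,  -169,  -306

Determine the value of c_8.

1st diffs: -23, -49, -87, -137.
2nd diffs: -26, -38, -50.
3rd diffs: -12, -12 (constant).
Newton forward-difference form: c_k = -10 + (-23)·C(k-1,1) + (-26)·C(k-1,2) + (-12)·C(k-1,3).
At k = 8: k-1 = 7, so c_8 = -10 - 161 - 546 - 420 = -1137.

-1137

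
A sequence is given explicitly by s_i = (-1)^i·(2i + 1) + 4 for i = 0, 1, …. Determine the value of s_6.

17

(-1)^6 = 1; 2i + 1 at i=6 is 13; so s_6 = 17.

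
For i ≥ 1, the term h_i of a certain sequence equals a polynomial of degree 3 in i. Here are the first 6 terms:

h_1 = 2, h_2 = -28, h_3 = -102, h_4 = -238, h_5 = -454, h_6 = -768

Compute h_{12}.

-5718

1st diffs: -30, -74, -136, -216, -314.
2nd diffs: -44, -62, -80, -98.
3rd diffs: -18, -18, -18 (constant).
So h_i = -3i^3 - 4i^2 + 3i + 6.
Evaluating at i = 12 gives h_{12} = -5718.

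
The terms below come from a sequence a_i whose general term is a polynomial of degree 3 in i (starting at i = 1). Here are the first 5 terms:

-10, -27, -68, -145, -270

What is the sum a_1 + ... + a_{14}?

1st diffs: -17, -41, -77, -125.
2nd diffs: -24, -36, -48.
3rd diffs: -12, -12 (constant).
Newton forward-difference form: a_i = -10 + (-17)·C(i-1,1) + (-24)·C(i-1,2) + (-12)·C(i-1,3).
Continuing: …, -455, -712, -1053, -1490, …, a_{14} = -5535.
Summing i = 1..14 (14 terms) gives -22435.

-22435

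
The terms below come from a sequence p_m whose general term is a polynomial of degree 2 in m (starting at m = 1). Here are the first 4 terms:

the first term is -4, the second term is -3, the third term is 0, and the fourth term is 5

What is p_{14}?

165

1st diffs: 1, 3, 5.
2nd diffs: 2, 2 (constant).
Newton forward-difference form: p_m = -4 + 1·C(m-1,1) + 2·C(m-1,2).
At m = 14: m-1 = 13, so p_{14} = -4 + 13 + 156 = 165.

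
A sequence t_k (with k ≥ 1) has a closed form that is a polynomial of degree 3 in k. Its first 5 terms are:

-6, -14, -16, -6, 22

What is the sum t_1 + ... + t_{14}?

1st diffs: -8, -2, 10, 28.
2nd diffs: 6, 12, 18.
3rd diffs: 6, 6 (constant).
So t_k = k^3 - 3k^2 - 6k + 2.
Continuing: …, 74, 156, 274, 434, …, t_{14} = 2074.
Summing k = 1..14 (14 terms) gives 7378.

7378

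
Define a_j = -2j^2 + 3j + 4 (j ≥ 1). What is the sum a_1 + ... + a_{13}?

-1313

Over j = 1..13: Σj = 91, Σj² = 819.
Total = (-2)·819 + (3)·91 + (4)·13 = -1313.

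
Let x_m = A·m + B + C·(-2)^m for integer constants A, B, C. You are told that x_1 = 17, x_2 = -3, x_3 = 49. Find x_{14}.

Write the equations: A + B - 2C = 17; 2A + B + 4C = -3; 3A + B - 8C = 49.
Subtracting the first from the second: A + 6C = -20.
Subtracting the second from the third: A - 12C = 52.
Solving: C = -4, A = 4, then B = 5.
Hence x_{14} = 4·14 + 5 + (-4)·16384 = -65475.

-65475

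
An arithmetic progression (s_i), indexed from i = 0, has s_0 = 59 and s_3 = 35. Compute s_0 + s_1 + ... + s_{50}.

-7191

Common difference d = (35 - 59) / (3 - 0) = -8.
s_i = 59 + (i - 0)·(-8).
s_{50} = -341; S = 51·(59 + (-341))/2 = -7191.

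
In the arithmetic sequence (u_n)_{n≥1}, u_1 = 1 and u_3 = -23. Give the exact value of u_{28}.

Common difference d = (-23 - 1) / (3 - 1) = -12.
u_n = 1 + (n - 1)·(-12).
u_{28} = 1 + 27·(-12) = -323.

-323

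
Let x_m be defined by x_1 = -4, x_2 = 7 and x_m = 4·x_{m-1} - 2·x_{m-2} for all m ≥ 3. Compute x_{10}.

Compute successive terms:
x_3 = 36; x_4 = 130; x_5 = 448; x_6 = 1532; x_7 = 5232; x_8 = 17864; x_9 = 60992; x_{10} = 208240.

208240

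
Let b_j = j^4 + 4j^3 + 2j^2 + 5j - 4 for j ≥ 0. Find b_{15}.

64646

b_{15} = 1·15^4 + 4·15^3 + 2·15^2 + 5·15 - 4 = 64646.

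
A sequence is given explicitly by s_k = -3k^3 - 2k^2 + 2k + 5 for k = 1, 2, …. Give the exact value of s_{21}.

s_{21} = -3·21^3 - 2·21^2 + 2·21 + 5 = -28618.

-28618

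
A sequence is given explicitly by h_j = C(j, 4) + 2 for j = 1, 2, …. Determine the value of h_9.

C(9, 4) = 126, so h_9 = 128.

128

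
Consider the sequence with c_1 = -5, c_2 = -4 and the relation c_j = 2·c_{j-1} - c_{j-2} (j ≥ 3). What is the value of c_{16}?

10

Compute successive terms:
c_3 = -3  c_4 = -2  c_5 = -1  …  c_{13} = 7  c_{14} = 8  c_{15} = 9  c_{16} = 10.
(Characteristic roots are 1 and 1.)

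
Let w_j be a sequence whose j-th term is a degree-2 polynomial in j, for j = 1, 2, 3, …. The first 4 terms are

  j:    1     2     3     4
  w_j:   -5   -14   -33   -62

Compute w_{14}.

1st diffs: -9, -19, -29.
2nd diffs: -10, -10 (constant).
Newton forward-difference form: w_j = -5 + (-9)·C(j-1,1) + (-10)·C(j-1,2).
At j = 14: j-1 = 13, so w_{14} = -5 - 117 - 780 = -902.

-902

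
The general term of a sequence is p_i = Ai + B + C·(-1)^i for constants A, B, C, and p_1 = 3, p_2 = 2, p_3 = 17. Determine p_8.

Write the equations: A + B - C = 3; 2A + B + C = 2; 3A + B - C = 17.
Subtracting the first from the second: A + 2C = -1.
Subtracting the second from the third: A - 2C = 15.
Solving: C = -4, A = 7, then B = -8.
Hence p_8 = 7·8 + (-8) + (-4)·1 = 44.

44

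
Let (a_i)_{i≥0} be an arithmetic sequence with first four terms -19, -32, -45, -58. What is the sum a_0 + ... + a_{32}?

-7491

Common difference d = -13.
a_i = -19 + (i - 0)·(-13).
a_{32} = -435; S = 33·(-19 + (-435))/2 = -7491.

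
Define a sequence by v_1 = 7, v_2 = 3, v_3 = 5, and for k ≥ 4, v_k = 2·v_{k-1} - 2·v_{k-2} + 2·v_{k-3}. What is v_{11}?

320

Iterate the recurrence:
v_4 = 18;  v_5 = 32;  v_6 = 38;  v_7 = 48;  v_8 = 84;  v_9 = 148;  v_{10} = 224;  v_{11} = 320.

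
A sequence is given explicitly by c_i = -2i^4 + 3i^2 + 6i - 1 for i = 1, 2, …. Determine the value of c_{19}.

c_{19} = -2·19^4 + 3·19^2 + 6·19 - 1 = -259446.

-259446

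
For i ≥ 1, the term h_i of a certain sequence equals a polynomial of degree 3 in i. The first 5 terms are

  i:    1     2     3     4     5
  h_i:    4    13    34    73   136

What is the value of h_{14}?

1st diffs: 9, 21, 39, 63.
2nd diffs: 12, 18, 24.
3rd diffs: 6, 6 (constant).
Newton forward-difference form: h_i = 4 + 9·C(i-1,1) + 12·C(i-1,2) + 6·C(i-1,3).
At i = 14: i-1 = 13, so h_{14} = 4 + 117 + 936 + 1716 = 2773.

2773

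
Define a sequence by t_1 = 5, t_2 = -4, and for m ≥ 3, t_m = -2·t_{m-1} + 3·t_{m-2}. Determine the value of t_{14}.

Iterate the recurrence:
t_3 = 23, t_4 = -58, t_5 = 185, …, t_{11} = 132863, t_{12} = -398578, t_{13} = 1195745, t_{14} = -3587224.
(Characteristic roots are 1 and -3.)

-3587224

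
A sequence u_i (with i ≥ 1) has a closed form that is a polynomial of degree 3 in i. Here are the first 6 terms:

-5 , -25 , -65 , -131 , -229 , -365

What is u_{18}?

-7145

1st diffs: -20, -40, -66, -98, -136.
2nd diffs: -20, -26, -32, -38.
3rd diffs: -6, -6, -6 (constant).
So u_i = -i^3 - 4i^2 - i + 1.
Evaluating at i = 18 gives u_{18} = -7145.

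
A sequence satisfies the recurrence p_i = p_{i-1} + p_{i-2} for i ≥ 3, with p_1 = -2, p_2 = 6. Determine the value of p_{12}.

424

Applying the relation repeatedly:
p_3 = 4, p_4 = 10, p_5 = 14, p_6 = 24, p_7 = 38, p_8 = 62, p_9 = 100, p_{10} = 162, p_{11} = 262, p_{12} = 424.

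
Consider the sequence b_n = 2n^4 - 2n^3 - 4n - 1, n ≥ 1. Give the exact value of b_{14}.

b_{14} = 2·14^4 - 2·14^3 - 4·14 - 1 = 71287.

71287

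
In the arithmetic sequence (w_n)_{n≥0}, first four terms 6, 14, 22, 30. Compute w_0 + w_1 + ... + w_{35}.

Common difference d = 8.
w_n = 6 + (n - 0)·8.
w_{35} = 286; S = 36·(6 + 286)/2 = 5256.

5256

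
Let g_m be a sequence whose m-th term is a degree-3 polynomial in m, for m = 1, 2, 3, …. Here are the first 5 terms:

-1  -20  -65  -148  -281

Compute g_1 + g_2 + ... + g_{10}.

1st diffs: -19, -45, -83, -133.
2nd diffs: -26, -38, -50.
3rd diffs: -12, -12 (constant).
So g_m = -2m^3 - m^2 - 2m + 4.
Continuing: …, -476, -745, -1100, -1553, …, g_{10} = -2116.
Summing m = 1..10 (10 terms) gives -6505.

-6505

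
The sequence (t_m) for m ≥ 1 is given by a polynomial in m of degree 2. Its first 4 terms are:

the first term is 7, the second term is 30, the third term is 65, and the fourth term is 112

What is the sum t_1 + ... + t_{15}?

1st diffs: 23, 35, 47.
2nd diffs: 12, 12 (constant).
Newton forward-difference form: t_m = 7 + 23·C(m-1,1) + 12·C(m-1,2).
Continuing: …, 171, 242, 325, 420, …, t_{15} = 1421.
Summing m = 1..15 (15 terms) gives 7980.

7980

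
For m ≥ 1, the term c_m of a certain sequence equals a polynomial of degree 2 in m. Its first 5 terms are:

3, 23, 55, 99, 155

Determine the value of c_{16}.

1563

1st diffs: 20, 32, 44, 56.
2nd diffs: 12, 12, 12 (constant).
So c_m = 6m^2 + 2m - 5.
Evaluating at m = 16 gives c_{16} = 1563.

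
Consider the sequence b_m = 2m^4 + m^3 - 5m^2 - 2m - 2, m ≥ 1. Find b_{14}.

b_{14} = 2·14^4 + 1·14^3 - 5·14^2 - 2·14 - 2 = 78566.

78566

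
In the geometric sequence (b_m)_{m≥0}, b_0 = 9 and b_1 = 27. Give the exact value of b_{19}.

Common ratio r = 3.
b_m = 9·3^(m-0).
b_{19} = 9·3^19 = 10460353203.

10460353203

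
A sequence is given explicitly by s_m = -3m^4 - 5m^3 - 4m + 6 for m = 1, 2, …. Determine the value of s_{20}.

s_{20} = -3·20^4 - 5·20^3 - 4·20 + 6 = -520074.

-520074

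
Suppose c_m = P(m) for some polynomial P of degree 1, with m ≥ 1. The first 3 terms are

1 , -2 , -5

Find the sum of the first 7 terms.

-56

1st diffs: -3, -3 (constant).
So c_m = -3m + 4.
Continuing: -8, -11, -14, -17.
Summing m = 1..7 (7 terms) gives -56.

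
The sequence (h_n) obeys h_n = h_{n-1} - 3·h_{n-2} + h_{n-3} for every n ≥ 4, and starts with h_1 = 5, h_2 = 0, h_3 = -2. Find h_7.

Compute successive terms:
h_4 = 3  h_5 = 9  h_6 = -2  h_7 = -26.

-26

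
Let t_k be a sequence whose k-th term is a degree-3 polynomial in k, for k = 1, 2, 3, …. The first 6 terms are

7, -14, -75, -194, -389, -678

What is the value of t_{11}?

1st diffs: -21, -61, -119, -195, -289.
2nd diffs: -40, -58, -76, -94.
3rd diffs: -18, -18, -18 (constant).
So t_k = -3k^3 - 2k^2 + 6k + 6.
Evaluating at k = 11 gives t_{11} = -4163.

-4163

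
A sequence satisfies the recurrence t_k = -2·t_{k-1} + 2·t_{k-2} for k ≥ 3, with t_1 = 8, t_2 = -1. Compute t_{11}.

Iterate the recurrence:
t_3 = 18  t_4 = -38  t_5 = 112  t_6 = -300  t_7 = 824  t_8 = -2248  t_9 = 6144  t_{10} = -16784  t_{11} = 45856.

45856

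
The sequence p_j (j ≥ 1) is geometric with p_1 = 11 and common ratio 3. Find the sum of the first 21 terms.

57531942611

p_j = 11·3^(j-1).
S = 11·(3^21 - 1)/(3 - 1) = 11·(10460353203 - 1)/(2) = 57531942611.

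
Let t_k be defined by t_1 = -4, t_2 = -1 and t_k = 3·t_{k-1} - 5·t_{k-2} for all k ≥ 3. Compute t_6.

Compute successive terms:
t_3 = 17, t_4 = 56, t_5 = 83, t_6 = -31.

-31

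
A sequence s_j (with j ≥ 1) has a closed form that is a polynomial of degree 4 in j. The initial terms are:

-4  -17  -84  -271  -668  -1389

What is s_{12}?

1st diffs: -13, -67, -187, -397, -721.
2nd diffs: -54, -120, -210, -324.
3rd diffs: -66, -90, -114.
4th diffs: -24, -24 (constant).
Newton forward-difference form: s_j = -4 + (-13)·C(j-1,1) + (-54)·C(j-1,2) + (-66)·C(j-1,3) + (-24)·C(j-1,4).
At j = 12: j-1 = 11, so s_{12} = -4 - 143 - 2970 - 10890 - 7920 = -21927.

-21927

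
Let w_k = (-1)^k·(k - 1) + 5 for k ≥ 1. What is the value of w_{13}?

(-1)^13 = -1; k - 1 at k=13 is 12; so w_{13} = -7.

-7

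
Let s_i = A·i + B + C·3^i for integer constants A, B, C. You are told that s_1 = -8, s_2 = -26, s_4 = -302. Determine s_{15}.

-57395540

The three given values yield: A + B + 3C = -8; 2A + B + 9C = -26; 4A + B + 81C = -302.
Subtracting the first from the second: A + 6C = -18.
Subtracting the second from the third: 2A + 72C = -276.
Solving: C = -4, A = 6, then B = -2.
Hence s_{15} = 6·15 + (-2) + (-4)·14348907 = -57395540.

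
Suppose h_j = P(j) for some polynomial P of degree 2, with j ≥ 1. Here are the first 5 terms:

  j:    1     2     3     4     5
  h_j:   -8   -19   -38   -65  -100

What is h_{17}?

1st diffs: -11, -19, -27, -35.
2nd diffs: -8, -8, -8 (constant).
So h_j = -4j^2 + j - 5.
Evaluating at j = 17 gives h_{17} = -1144.

-1144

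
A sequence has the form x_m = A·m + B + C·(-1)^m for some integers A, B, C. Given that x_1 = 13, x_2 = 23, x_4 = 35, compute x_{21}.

The three given values yield: A + B - C = 13; 2A + B + C = 23; 4A + B + C = 35.
Subtracting the first from the second: A + 2C = 10.
Subtracting the second from the third: 2A = 12.
Solving: C = 2, A = 6, then B = 9.
Therefore x_{21} = 126 + 9 + 2·(-1) = 133.

133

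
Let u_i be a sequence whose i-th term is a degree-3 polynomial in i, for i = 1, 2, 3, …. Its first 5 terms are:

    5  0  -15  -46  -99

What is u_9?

-651

1st diffs: -5, -15, -31, -53.
2nd diffs: -10, -16, -22.
3rd diffs: -6, -6 (constant).
So u_i = -i^3 + i^2 - i + 6.
Evaluating at i = 9 gives u_9 = -651.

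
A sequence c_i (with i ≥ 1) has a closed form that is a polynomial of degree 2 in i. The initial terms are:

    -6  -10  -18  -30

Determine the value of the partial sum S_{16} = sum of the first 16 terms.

-2816

1st diffs: -4, -8, -12.
2nd diffs: -4, -4 (constant).
So c_i = -2i^2 + 2i - 6.
Continuing: …, -46, -66, -90, -118, …, c_{16} = -486.
Summing i = 1..16 (16 terms) gives -2816.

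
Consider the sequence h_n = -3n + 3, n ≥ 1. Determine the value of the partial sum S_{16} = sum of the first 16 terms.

-360

Over n = 1..16: Σn = 136.
Total = (-3)·136 + (3)·16 = -360.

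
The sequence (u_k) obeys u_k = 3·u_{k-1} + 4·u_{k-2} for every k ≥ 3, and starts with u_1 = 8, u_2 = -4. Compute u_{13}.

Iterate the recurrence:
u_3 = 20  u_4 = 44  u_5 = 212  …  u_{10} = 209708  u_{11} = 838868  u_{12} = 3355436  u_{13} = 13421780.
(Characteristic roots are 4 and -1.)

13421780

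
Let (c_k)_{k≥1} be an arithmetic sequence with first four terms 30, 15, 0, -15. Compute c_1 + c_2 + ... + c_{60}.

-24750

Common difference d = -15.
c_k = 30 + (k - 1)·(-15).
c_{60} = -855; S = 60·(30 + (-855))/2 = -24750.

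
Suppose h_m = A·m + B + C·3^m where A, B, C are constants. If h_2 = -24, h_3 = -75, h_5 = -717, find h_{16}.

-129140118

At m = 2, 3, 5: 2A + B + 9C = -24; 3A + B + 27C = -75; 5A + B + 243C = -717.
Subtracting the first from the second: A + 18C = -51.
Subtracting the second from the third: 2A + 216C = -642.
Solving: C = -3, A = 3, then B = -3.
So h_m = 3·m + (-3) + (-3)·3^m; at m=16 this is -129140118.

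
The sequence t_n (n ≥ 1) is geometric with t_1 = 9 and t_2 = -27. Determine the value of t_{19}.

3486784401

Common ratio r = -3.
t_n = 9·(-3)^(n-1).
t_{19} = 9·(-3)^18 = 3486784401.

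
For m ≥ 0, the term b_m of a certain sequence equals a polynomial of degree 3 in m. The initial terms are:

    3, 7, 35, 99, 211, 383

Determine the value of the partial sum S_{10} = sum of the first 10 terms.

1st diffs: 4, 28, 64, 112, 172.
2nd diffs: 24, 36, 48, 60.
3rd diffs: 12, 12, 12 (constant).
Newton forward-difference form: b_m = 3 + 4·C(m,1) + 24·C(m,2) + 12·C(m,3).
Continuing: 627, 955, 1379, 1911.
Summing m = 0..9 (10 terms) gives 5610.

5610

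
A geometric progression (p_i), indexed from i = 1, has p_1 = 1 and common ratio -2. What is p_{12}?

p_i = 1·(-2)^(i-1).
p_{12} = 1·(-2)^11 = -2048.

-2048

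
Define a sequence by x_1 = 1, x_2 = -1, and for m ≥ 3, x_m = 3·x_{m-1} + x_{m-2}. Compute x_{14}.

-1076041

Iterate the recurrence:
x_3 = -2; x_4 = -7; x_5 = -23; …; x_{11} = -29867; x_{12} = -98644; x_{13} = -325799; x_{14} = -1076041.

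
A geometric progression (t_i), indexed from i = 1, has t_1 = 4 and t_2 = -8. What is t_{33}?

17179869184

Common ratio r = -2.
t_i = 4·(-2)^(i-1).
t_{33} = 4·(-2)^32 = 17179869184.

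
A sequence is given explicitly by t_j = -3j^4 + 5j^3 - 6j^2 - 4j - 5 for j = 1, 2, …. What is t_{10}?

t_{10} = -3·10^4 + 5·10^3 - 6·10^2 - 4·10 - 5 = -25645.

-25645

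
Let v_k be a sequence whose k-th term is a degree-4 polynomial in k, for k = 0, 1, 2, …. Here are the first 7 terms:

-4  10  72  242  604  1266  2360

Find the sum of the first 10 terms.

1st diffs: 14, 62, 170, 362, 662, 1094.
2nd diffs: 48, 108, 192, 300, 432.
3rd diffs: 60, 84, 108, 132.
4th diffs: 24, 24, 24 (constant).
Newton forward-difference form: v_k = -4 + 14·C(k,1) + 48·C(k,2) + 60·C(k,3) + 24·C(k,4).
Continuing: 4042, 6492, 9914.
Summing k = 0..9 (10 terms) gives 24998.

24998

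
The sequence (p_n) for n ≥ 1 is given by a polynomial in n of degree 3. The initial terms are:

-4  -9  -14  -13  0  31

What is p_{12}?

931

1st diffs: -5, -5, 1, 13, 31.
2nd diffs: 0, 6, 12, 18.
3rd diffs: 6, 6, 6 (constant).
Newton forward-difference form: p_n = -4 + (-5)·C(n-1,1) + 6·C(n-1,3).
At n = 12: n-1 = 11, so p_{12} = -4 - 55 + 990 = 931.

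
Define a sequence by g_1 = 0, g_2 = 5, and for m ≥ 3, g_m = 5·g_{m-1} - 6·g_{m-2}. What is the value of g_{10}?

95855

Compute successive terms:
g_3 = 25, g_4 = 95, g_5 = 325, g_6 = 1055, g_7 = 3325, g_8 = 10295, g_9 = 31525, g_{10} = 95855.
(Characteristic roots are 3 and 2.)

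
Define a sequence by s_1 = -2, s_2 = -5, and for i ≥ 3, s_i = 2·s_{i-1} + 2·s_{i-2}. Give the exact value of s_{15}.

s_3 = -14;  s_4 = -38;  s_5 = -104;  …;  s_{12} = -118112;  s_{13} = -322688;  s_{14} = -881600;  s_{15} = -2408576.

-2408576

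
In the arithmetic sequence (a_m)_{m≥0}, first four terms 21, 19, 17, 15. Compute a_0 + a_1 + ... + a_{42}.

-903

Common difference d = -2.
a_m = 21 + (m - 0)·(-2).
a_{42} = -63; S = 43·(21 + (-63))/2 = -903.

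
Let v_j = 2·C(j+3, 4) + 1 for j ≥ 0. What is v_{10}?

C(13, 4) = 715, so v_{10} = 1431.

1431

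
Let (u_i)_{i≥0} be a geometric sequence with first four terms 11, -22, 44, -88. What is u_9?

-5632

Common ratio r = -2.
u_i = 11·(-2)^(i-0).
u_9 = 11·(-2)^9 = -5632.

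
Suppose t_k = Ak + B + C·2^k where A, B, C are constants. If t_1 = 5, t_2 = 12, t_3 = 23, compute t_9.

Write the equations: A + B + 2C = 5; 2A + B + 4C = 12; 3A + B + 8C = 23.
Subtracting the first from the second: A + 2C = 7.
Subtracting the second from the third: A + 4C = 11.
Solving: C = 2, A = 3, then B = -2.
Hence t_9 = 3·9 + (-2) + 2·512 = 1049.

1049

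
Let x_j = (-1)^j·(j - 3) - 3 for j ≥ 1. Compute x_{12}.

6

(-1)^12 = 1; j - 3 at j=12 is 9; so x_{12} = 6.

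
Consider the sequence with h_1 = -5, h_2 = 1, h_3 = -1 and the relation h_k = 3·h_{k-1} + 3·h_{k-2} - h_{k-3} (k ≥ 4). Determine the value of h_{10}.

Compute successive terms:
h_4 = 5  h_5 = 11  h_6 = 49  h_7 = 175  h_8 = 661  h_9 = 2459  h_{10} = 9185.

9185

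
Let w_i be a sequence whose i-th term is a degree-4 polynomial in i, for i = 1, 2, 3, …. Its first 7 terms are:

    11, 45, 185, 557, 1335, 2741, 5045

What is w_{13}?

58895

1st diffs: 34, 140, 372, 778, 1406, 2304.
2nd diffs: 106, 232, 406, 628, 898.
3rd diffs: 126, 174, 222, 270.
4th diffs: 48, 48, 48 (constant).
Newton forward-difference form: w_i = 11 + 34·C(i-1,1) + 106·C(i-1,2) + 126·C(i-1,3) + 48·C(i-1,4).
At i = 13: i-1 = 12, so w_{13} = 11 + 408 + 6996 + 27720 + 23760 = 58895.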